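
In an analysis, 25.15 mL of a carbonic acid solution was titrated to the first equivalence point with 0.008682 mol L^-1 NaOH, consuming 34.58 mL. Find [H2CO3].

n(NaOH) = 0.008682 x 0.03458 = 0.0003002 mol.
At the first equivalence point, 1 mol OH^- react per mol H2CO3, so n(H2CO3) = 0.0003002 / 1 = 0.0003002 mol.
[H2CO3] = 0.0003002 / 0.02515 L = 0.0119 M.

0.0119 M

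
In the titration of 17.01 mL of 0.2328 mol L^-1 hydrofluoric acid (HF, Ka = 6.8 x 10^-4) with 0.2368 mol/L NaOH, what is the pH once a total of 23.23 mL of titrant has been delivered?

12.58

n(acid) = 0.2328 x 0.01701 = 0.003960 mol; n(NaOH) added = 0.2368 x 0.02323 = 0.005501 mol.
Base is in excess by 0.005501 - 0.003960 = 0.001541 mol in a total volume of 0.04024 L.
[OH^-] = 0.001541/0.04024 = 0.03829 M, so pOH = 1.42 and pH = 14.00 - 1.42 = 12.58.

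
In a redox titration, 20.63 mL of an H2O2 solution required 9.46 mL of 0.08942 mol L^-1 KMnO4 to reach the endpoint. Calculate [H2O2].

0.103 M

n(KMnO4) = 0.08942 x 0.009460 = 0.0008459 mol.
From the balanced equation, 2 mol KMnO4 reacts with 5 mol H2O2, so n(H2O2) = 0.0008459 x 5/2 = 0.002115 mol.
[H2O2] = 0.002115 / 0.02063 L = 0.103 M.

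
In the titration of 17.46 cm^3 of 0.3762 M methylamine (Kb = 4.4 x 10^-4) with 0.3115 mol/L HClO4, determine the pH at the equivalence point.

n(CH3NH2) = 0.3762 x 0.01746 = 0.006568 mol; V(HClO4) at equivalence = 0.006568/0.3115 = 0.02109 L.
At equivalence the base is fully converted to CH3NH3+; total volume = 0.03855 L, so [CH3NH3+] = 0.006568/0.03855 = 0.1704 M.
Ka(CH3NH3+) = Kw/Kb = 1.0e-14 / 4.4 x 10^-4 = 2.27e-11.
[H^+] = sqrt(Ka x [CH3NH3+]) = sqrt(2.27e-11 x 0.1704) = 1.97e-6 M.
pH = -log(1.97e-6) = 5.71.

5.71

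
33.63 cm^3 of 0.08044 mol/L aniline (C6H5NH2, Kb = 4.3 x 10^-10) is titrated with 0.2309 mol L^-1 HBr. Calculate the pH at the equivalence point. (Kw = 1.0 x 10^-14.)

2.93

n(C6H5NH2) = 0.08044 x 0.03363 = 0.002705 mol; V(HBr) at equivalence = 0.002705/0.2309 = 0.01172 L.
At equivalence the base is fully converted to C6H5NH3+; total volume = 0.04535 L, so [C6H5NH3+] = 0.002705/0.04535 = 0.05966 M.
Ka(C6H5NH3+) = Kw/Kb = 1.0e-14 / 4.3 x 10^-10 = 2.33e-5.
[H^+] = sqrt(Ka x [C6H5NH3+]) = sqrt(2.33e-5 x 0.05966) = 0.00118 M.
pH = -log(0.00118) = 2.93.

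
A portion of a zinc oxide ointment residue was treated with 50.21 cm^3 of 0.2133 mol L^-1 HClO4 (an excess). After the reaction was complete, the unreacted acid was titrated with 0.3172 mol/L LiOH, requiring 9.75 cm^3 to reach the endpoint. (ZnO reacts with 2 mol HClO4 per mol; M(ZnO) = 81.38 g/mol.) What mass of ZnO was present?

Total n(HClO4) added = 0.2133 x 0.05021 = 0.01071 mol.
n(LiOH) used = 0.3172 x 0.009750 = 0.003093 mol, which equals the excess n(HClO4).
So n(HClO4) consumed by the sample = 0.01071 - 0.003093 = 0.007617 mol.
n(ZnO) = 0.007617 / 2 = 0.003809 mol.
mass = 0.003809 mol x 81.38 g/mol = 0.310 g.

0.310 g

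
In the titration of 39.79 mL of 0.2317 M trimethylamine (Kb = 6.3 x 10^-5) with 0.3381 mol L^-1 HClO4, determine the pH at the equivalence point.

5.33

n((CH3)3N) = 0.2317 x 0.03979 = 0.009219 mol; V(HClO4) at equivalence = 0.009219/0.3381 = 0.02727 L.
At equivalence the base is fully converted to (CH3)3NH+; total volume = 0.06706 L, so [(CH3)3NH+] = 0.009219/0.06706 = 0.1375 M.
Ka((CH3)3NH+) = Kw/Kb = 1.0e-14 / 6.3 x 10^-5 = 1.59e-10.
[H^+] = sqrt(Ka x [(CH3)3NH+]) = sqrt(1.59e-10 x 0.1375) = 4.67e-6 M.
pH = -log(4.67e-6) = 5.33.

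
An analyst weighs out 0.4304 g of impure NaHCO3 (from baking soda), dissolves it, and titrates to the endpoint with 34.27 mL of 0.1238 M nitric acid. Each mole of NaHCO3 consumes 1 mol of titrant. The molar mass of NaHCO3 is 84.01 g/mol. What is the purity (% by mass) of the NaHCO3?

n(HNO3) = 0.1238 x 0.03427 = 0.004243 mol.
n(NaHCO3) = 0.004243 / 1 = 0.004243 mol.
mass of NaHCO3 = 0.004243 x 84.01 = 0.3564 g.
% purity = 0.3564 / 0.4304 x 100 = 82.8%.

82.8%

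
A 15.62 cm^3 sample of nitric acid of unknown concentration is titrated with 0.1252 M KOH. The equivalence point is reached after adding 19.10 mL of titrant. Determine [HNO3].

n(KOH) delivered = 0.1252 x 0.01910 = 0.002391 mol.
For a 1:1 reaction, n(HNO3) = 0.002391 mol.
[HNO3] = 0.002391 mol / 0.01562 L = 0.153 M.

0.153 M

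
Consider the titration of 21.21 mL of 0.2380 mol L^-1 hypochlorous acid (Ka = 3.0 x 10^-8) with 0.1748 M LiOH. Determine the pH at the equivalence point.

10.26

n(HClO) = 0.2380 x 0.02121 = 0.005048 mol; V(LiOH) at equivalence = 0.005048/0.1748 = 0.02888 L.
At equivalence all the acid is converted to ClO-; total volume = 0.02121 + 0.02888 = 0.05009 L, so [ClO-] = 0.005048/0.05009 = 0.1008 M.
Kb = Kw/Ka = 1.0e-14 / 3.0 x 10^-8 = 3.33e-7.
[OH^-] = sqrt(Kb x [ClO-]) = sqrt(3.33e-7 x 0.1008) = 0.000183 M.
pOH = 3.74, so pH = 14.00 - 3.74 = 10.26.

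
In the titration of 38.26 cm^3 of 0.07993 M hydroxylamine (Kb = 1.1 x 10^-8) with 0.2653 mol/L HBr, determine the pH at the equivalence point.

3.63

n(NH2OH) = 0.07993 x 0.03826 = 0.003058 mol; V(HBr) at equivalence = 0.003058/0.2653 = 0.01153 L.
At equivalence the base is fully converted to NH3OH+; total volume = 0.04979 L, so [NH3OH+] = 0.003058/0.04979 = 0.06142 M.
Ka(NH3OH+) = Kw/Kb = 1.0e-14 / 1.1 x 10^-8 = 9.09e-7.
[H^+] = sqrt(Ka x [NH3OH+]) = sqrt(9.09e-7 x 0.06142) = 0.000236 M.
pH = -log(0.000236) = 3.63.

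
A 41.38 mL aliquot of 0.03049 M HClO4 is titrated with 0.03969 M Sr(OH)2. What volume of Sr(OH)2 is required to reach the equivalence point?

n(HClO4) = 0.03049 mol/L x 0.04138 L = 0.001262 mol.
The neutralisation is 2 HClO4 : 1 Sr(OH)2, so n(Sr(OH)2) = 0.001262 x 1/2 = 0.0006308 mol.
V(Sr(OH)2) = 0.0006308 / 0.03969 = 0.01589 L = 15.9 mL.

15.9 mL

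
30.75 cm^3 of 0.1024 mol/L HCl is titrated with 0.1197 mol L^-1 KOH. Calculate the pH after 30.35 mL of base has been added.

11.90

n(acid) = 0.1024 x 0.03075 = 0.003149 mol; n(KOH) added = 0.1197 x 0.03035 = 0.003633 mol.
Base is in excess by 0.003633 - 0.003149 = 0.0004841 mol in a total volume of 0.06110 L.
[OH^-] = 0.0004841/0.06110 = 0.007923 M, so pOH = 2.10 and pH = 14.00 - 2.10 = 11.90.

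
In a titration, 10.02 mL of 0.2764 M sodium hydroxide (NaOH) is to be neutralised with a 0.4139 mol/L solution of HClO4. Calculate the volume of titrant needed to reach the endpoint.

n(NaOH) = 0.2764 mol/L x 0.01002 L = 0.002770 mol.
At equivalence n(HClO4) = n(NaOH) = 0.002770 mol.
V(HClO4) = 0.002770 / 0.4139 = 0.006691 L = 6.69 mL.

6.69 mL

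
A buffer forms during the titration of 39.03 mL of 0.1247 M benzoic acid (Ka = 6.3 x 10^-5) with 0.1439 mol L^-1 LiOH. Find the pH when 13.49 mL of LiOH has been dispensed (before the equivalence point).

4.02

Initial n(C6H5COOH) = 0.1247 x 0.03903 = 0.004867 mol.
n(LiOH) added = 0.1439 x 0.01349 = 0.001941 mol, converting that many moles of C6H5COOH to C6H5COO-.
Remaining n(C6H5COOH) = 0.002926 mol; n(C6H5COO-) = 0.001941 mol.
By Henderson-Hasselbalch, pH = pKa + log([A^-]/[HA]) = 4.20 + log(0.001941/0.002926) = 4.20 + (-0.18) = 4.02.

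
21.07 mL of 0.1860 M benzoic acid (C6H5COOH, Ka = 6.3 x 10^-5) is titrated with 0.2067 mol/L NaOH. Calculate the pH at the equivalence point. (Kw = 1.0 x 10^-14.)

8.60

n(C6H5COOH) = 0.1860 x 0.02107 = 0.003919 mol; V(NaOH) at equivalence = 0.003919/0.2067 = 0.01896 L.
At equivalence all the acid is converted to C6H5COO-; total volume = 0.02107 + 0.01896 = 0.04003 L, so [C6H5COO-] = 0.003919/0.04003 = 0.09790 M.
Kb = Kw/Ka = 1.0e-14 / 6.3 x 10^-5 = 1.59e-10.
[OH^-] = sqrt(Kb x [C6H5COO-]) = sqrt(1.59e-10 x 0.09790) = 3.94e-6 M.
pOH = 5.40, so pH = 14.00 - 5.40 = 8.60.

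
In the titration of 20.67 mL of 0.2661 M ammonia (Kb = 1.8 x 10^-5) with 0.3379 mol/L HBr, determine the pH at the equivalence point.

5.04

n(NH3) = 0.2661 x 0.02067 = 0.005500 mol; V(HBr) at equivalence = 0.005500/0.3379 = 0.01628 L.
At equivalence the base is fully converted to NH4+; total volume = 0.03695 L, so [NH4+] = 0.005500/0.03695 = 0.1489 M.
Ka(NH4+) = Kw/Kb = 1.0e-14 / 1.8 x 10^-5 = 5.56e-10.
[H^+] = sqrt(Ka x [NH4+]) = sqrt(5.56e-10 x 0.1489) = 9.09e-6 M.
pH = -log(9.09e-6) = 5.04.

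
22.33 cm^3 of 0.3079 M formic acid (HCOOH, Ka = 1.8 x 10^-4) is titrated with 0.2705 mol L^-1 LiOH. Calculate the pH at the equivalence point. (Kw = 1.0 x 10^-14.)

8.45

n(HCOOH) = 0.3079 x 0.02233 = 0.006875 mol; V(LiOH) at equivalence = 0.006875/0.2705 = 0.02542 L.
At equivalence all the acid is converted to HCOO-; total volume = 0.02233 + 0.02542 = 0.04775 L, so [HCOO-] = 0.006875/0.04775 = 0.1440 M.
Kb = Kw/Ka = 1.0e-14 / 1.8 x 10^-4 = 5.56e-11.
[OH^-] = sqrt(Kb x [HCOO-]) = sqrt(5.56e-11 x 0.1440) = 2.83e-6 M.
pOH = 5.55, so pH = 14.00 - 5.55 = 8.45.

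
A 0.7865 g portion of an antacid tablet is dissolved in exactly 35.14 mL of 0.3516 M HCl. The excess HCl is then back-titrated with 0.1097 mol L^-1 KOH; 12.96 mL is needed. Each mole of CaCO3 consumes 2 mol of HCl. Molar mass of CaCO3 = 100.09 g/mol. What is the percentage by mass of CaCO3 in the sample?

69.6%

Total n(HCl) added = 0.3516 x 0.03514 = 0.01236 mol.
n(KOH) used = 0.1097 x 0.01296 = 0.001422 mol, which equals the excess n(HCl).
So n(HCl) consumed by the sample = 0.01236 - 0.001422 = 0.01093 mol.
n(CaCO3) = 0.01093 / 2 = 0.005467 mol.
mass CaCO3 = 0.005467 x 100.09 = 0.5472 g, so %CaCO3 = 0.5472/0.7865 x 100 = 69.6%.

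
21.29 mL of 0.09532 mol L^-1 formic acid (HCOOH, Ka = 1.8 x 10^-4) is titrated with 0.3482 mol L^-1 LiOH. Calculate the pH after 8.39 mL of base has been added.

12.48

n(acid) = 0.09532 x 0.02129 = 0.002029 mol; n(LiOH) added = 0.3482 x 0.008390 = 0.002921 mol.
Base is in excess by 0.002921 - 0.002029 = 0.0008920 mol in a total volume of 0.02968 L.
[OH^-] = 0.0008920/0.02968 = 0.03006 M, so pOH = 1.52 and pH = 14.00 - 1.52 = 12.48.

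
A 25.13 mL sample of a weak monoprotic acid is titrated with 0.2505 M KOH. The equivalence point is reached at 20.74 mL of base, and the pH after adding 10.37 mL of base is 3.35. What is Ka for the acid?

4.5 x 10^-4

10.37 mL is half of the equivalence volume, so this is the half-equivalence point where [HA] = [A^-].
At half-equivalence pH = pKa, so pKa = 3.35.
Ka = 10^(-3.35) = 4.5 x 10^-4.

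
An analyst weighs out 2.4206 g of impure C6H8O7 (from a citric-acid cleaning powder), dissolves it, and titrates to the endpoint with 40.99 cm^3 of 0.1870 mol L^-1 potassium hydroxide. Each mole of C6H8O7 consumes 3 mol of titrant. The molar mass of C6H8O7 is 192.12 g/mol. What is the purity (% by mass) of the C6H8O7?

n(KOH) = 0.1870 x 0.04099 = 0.007665 mol.
n(C6H8O7) = 0.007665 / 3 = 0.002555 mol.
mass of C6H8O7 = 0.002555 x 192.12 = 0.4909 g.
% purity = 0.4909 / 2.4206 x 100 = 20.3%.

20.3%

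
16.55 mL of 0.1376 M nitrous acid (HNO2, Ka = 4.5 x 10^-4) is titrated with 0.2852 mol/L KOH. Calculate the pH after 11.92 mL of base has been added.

12.60

n(acid) = 0.1376 x 0.01655 = 0.002277 mol; n(KOH) added = 0.2852 x 0.01192 = 0.003400 mol.
Base is in excess by 0.003400 - 0.002277 = 0.001122 mol in a total volume of 0.02847 L.
[OH^-] = 0.001122/0.02847 = 0.03942 M, so pOH = 1.40 and pH = 14.00 - 1.40 = 12.60.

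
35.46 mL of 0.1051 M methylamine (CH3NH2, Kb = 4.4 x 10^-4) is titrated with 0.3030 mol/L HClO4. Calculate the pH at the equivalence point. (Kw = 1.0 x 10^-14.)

5.88

n(CH3NH2) = 0.1051 x 0.03546 = 0.003727 mol; V(HClO4) at equivalence = 0.003727/0.3030 = 0.01230 L.
At equivalence the base is fully converted to CH3NH3+; total volume = 0.04776 L, so [CH3NH3+] = 0.003727/0.04776 = 0.07803 M.
Ka(CH3NH3+) = Kw/Kb = 1.0e-14 / 4.4 x 10^-4 = 2.27e-11.
[H^+] = sqrt(Ka x [CH3NH3+]) = sqrt(2.27e-11 x 0.07803) = 1.33e-6 M.
pH = -log(1.33e-6) = 5.88.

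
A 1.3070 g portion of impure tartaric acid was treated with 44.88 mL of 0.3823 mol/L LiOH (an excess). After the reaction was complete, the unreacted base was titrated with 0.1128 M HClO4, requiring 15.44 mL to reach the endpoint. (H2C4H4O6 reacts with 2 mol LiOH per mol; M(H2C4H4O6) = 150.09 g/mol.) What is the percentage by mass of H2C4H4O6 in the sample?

88.5%

Total n(LiOH) added = 0.3823 x 0.04488 = 0.01716 mol.
n(HClO4) used = 0.1128 x 0.01544 = 0.001742 mol, which equals the excess n(LiOH).
So n(LiOH) consumed by the sample = 0.01716 - 0.001742 = 0.01542 mol.
n(H2C4H4O6) = 0.01542 / 2 = 0.007708 mol.
mass H2C4H4O6 = 0.007708 x 150.09 = 1.157 g, so %H2C4H4O6 = 1.157/1.3070 x 100 = 88.5%.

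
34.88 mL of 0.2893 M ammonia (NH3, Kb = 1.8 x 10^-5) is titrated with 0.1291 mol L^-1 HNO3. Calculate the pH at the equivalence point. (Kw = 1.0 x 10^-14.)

n(NH3) = 0.2893 x 0.03488 = 0.01009 mol; V(HNO3) at equivalence = 0.01009/0.1291 = 0.07816 L.
At equivalence the base is fully converted to NH4+; total volume = 0.1130 L, so [NH4+] = 0.01009/0.1130 = 0.08927 M.
Ka(NH4+) = Kw/Kb = 1.0e-14 / 1.8 x 10^-5 = 5.56e-10.
[H^+] = sqrt(Ka x [NH4+]) = sqrt(5.56e-10 x 0.08927) = 7.04e-6 M.
pH = -log(7.04e-6) = 5.15.

5.15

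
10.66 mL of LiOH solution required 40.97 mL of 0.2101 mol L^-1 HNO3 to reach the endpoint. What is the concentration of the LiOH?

n(HNO3) delivered = 0.2101 x 0.04097 = 0.008608 mol.
For a 1:1 reaction, n(LiOH) = 0.008608 mol.
[LiOH] = 0.008608 mol / 0.01066 L = 0.807 M.

0.807 M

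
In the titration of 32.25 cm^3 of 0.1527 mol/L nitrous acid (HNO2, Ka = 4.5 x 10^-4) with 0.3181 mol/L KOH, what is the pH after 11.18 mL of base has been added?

3.76

Initial n(HNO2) = 0.1527 x 0.03225 = 0.004925 mol.
n(KOH) added = 0.3181 x 0.01118 = 0.003556 mol, converting that many moles of HNO2 to NO2-.
Remaining n(HNO2) = 0.001368 mol; n(NO2-) = 0.003556 mol.
By Henderson-Hasselbalch, pH = pKa + log([A^-]/[HA]) = 3.35 + log(0.003556/0.001368) = 3.35 + (+0.41) = 3.76.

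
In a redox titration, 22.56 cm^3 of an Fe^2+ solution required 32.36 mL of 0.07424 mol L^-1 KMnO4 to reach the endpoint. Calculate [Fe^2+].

n(KMnO4) = 0.07424 x 0.03236 = 0.002402 mol.
From the balanced equation, 1 mol KMnO4 reacts with 5 mol Fe^2+, so n(Fe^2+) = 0.002402 x 5/1 = 0.01201 mol.
[Fe^2+] = 0.01201 / 0.02256 L = 0.532 M.

0.532 M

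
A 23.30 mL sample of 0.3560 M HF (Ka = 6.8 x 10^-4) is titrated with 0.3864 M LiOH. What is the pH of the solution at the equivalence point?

8.22

n(HF) = 0.3560 x 0.02330 = 0.008295 mol; V(LiOH) at equivalence = 0.008295/0.3864 = 0.02147 L.
At equivalence all the acid is converted to F-; total volume = 0.02330 + 0.02147 = 0.04477 L, so [F-] = 0.008295/0.04477 = 0.1853 M.
Kb = Kw/Ka = 1.0e-14 / 6.8 x 10^-4 = 1.47e-11.
[OH^-] = sqrt(Kb x [F-]) = sqrt(1.47e-11 x 0.1853) = 1.65e-6 M.
pOH = 5.78, so pH = 14.00 - 5.78 = 8.22.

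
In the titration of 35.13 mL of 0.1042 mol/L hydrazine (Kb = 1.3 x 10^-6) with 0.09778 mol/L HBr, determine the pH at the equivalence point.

n(N2H4) = 0.1042 x 0.03513 = 0.003661 mol; V(HBr) at equivalence = 0.003661/0.09778 = 0.03744 L.
At equivalence the base is fully converted to N2H5+; total volume = 0.07257 L, so [N2H5+] = 0.003661/0.07257 = 0.05044 M.
Ka(N2H5+) = Kw/Kb = 1.0e-14 / 1.3 x 10^-6 = 7.69e-9.
[H^+] = sqrt(Ka x [N2H5+]) = sqrt(7.69e-9 x 0.05044) = 1.97e-5 M.
pH = -log(1.97e-5) = 4.71.

4.71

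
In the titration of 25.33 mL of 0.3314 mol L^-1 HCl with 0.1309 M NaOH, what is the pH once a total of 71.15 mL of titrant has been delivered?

n(acid) = 0.3314 x 0.02533 = 0.008394 mol; n(NaOH) added = 0.1309 x 0.07115 = 0.009314 mol.
Base is in excess by 0.009314 - 0.008394 = 0.0009192 mol in a total volume of 0.09648 L.
[OH^-] = 0.0009192/0.09648 = 0.009527 M, so pOH = 2.02 and pH = 14.00 - 2.02 = 11.98.

11.98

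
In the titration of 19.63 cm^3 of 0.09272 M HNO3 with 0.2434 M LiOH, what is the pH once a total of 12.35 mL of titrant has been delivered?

n(acid) = 0.09272 x 0.01963 = 0.001820 mol; n(LiOH) added = 0.2434 x 0.01235 = 0.003006 mol.
Base is in excess by 0.003006 - 0.001820 = 0.001186 mol in a total volume of 0.03198 L.
[OH^-] = 0.001186/0.03198 = 0.03708 M, so pOH = 1.43 and pH = 14.00 - 1.43 = 12.57.

12.57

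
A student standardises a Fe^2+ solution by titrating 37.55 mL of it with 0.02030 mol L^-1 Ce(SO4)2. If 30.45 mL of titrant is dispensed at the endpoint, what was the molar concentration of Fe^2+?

0.0165 M

n(Ce(SO4)2) = 0.02030 x 0.03045 = 0.0006181 mol.
From the balanced equation, 1 mol Ce(SO4)2 reacts with 1 mol Fe^2+, so n(Fe^2+) = 0.0006181 x 1/1 = 0.0006181 mol.
[Fe^2+] = 0.0006181 / 0.03755 L = 0.0165 M.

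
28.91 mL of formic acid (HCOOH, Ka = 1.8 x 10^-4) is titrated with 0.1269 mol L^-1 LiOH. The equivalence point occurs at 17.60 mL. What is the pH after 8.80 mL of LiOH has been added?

8.80 mL is exactly half the equivalence volume (17.60/2), i.e. the half-equivalence point.
There, n(HA) = n(A^-), so pH = pKa = -log(1.8 x 10^-4) = 3.74.

3.74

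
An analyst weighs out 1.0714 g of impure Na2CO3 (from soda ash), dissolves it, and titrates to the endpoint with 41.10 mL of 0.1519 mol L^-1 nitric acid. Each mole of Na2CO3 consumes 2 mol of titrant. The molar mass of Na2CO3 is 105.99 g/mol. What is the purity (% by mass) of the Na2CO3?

n(HNO3) = 0.1519 x 0.04110 = 0.006243 mol.
n(Na2CO3) = 0.006243 / 2 = 0.003122 mol.
mass of Na2CO3 = 0.003122 x 105.99 = 0.3309 g.
% purity = 0.3309 / 1.0714 x 100 = 30.9%.

30.9%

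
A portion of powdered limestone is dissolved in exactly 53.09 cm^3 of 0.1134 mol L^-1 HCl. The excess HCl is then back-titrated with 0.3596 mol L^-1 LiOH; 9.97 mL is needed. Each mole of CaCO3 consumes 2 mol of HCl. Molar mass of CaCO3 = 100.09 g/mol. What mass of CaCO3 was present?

0.122 g

Total n(HCl) added = 0.1134 x 0.05309 = 0.006020 mol.
n(LiOH) used = 0.3596 x 0.009970 = 0.003585 mol, which equals the excess n(HCl).
So n(HCl) consumed by the sample = 0.006020 - 0.003585 = 0.002435 mol.
n(CaCO3) = 0.002435 / 2 = 0.001218 mol.
mass = 0.001218 mol x 100.09 g/mol = 0.122 g.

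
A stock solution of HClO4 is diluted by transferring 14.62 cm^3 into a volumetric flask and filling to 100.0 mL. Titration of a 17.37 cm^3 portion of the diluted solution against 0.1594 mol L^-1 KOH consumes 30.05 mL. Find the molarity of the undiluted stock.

1.89 M

n(KOH) = 0.1594 x 0.03005 = 0.004790 mol.
n(HClO4) in the aliquot = 0.004790 mol.
[diluted HClO4] = 0.004790 / 0.01737 = 0.2758 M.
Dilution factor = 100.0/14.62 = 6.840, so [stock] = 0.2758 x 6.840 = 1.89 M.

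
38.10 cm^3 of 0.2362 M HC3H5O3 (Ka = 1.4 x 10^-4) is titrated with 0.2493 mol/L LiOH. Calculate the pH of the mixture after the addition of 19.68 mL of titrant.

Initial n(HC3H5O3) = 0.2362 x 0.03810 = 0.008999 mol.
n(LiOH) added = 0.2493 x 0.01968 = 0.004906 mol, converting that many moles of HC3H5O3 to C3H5O3-.
Remaining n(HC3H5O3) = 0.004093 mol; n(C3H5O3-) = 0.004906 mol.
By Henderson-Hasselbalch, pH = pKa + log([A^-]/[HA]) = 3.85 + log(0.004906/0.004093) = 3.85 + (+0.08) = 3.93.

3.93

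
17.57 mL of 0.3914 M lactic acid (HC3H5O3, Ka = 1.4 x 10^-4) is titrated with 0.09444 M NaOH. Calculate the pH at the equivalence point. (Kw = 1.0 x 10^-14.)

8.37

n(HC3H5O3) = 0.3914 x 0.01757 = 0.006877 mol; V(NaOH) at equivalence = 0.006877/0.09444 = 0.07282 L.
At equivalence all the acid is converted to C3H5O3-; total volume = 0.01757 + 0.07282 = 0.09039 L, so [C3H5O3-] = 0.006877/0.09039 = 0.07608 M.
Kb = Kw/Ka = 1.0e-14 / 1.4 x 10^-4 = 7.14e-11.
[OH^-] = sqrt(Kb x [C3H5O3-]) = sqrt(7.14e-11 x 0.07608) = 2.33e-6 M.
pOH = 5.63, so pH = 14.00 - 5.63 = 8.37.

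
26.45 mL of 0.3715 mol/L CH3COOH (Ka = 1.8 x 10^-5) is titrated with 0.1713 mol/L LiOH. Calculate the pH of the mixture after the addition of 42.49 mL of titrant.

5.20

Initial n(CH3COOH) = 0.3715 x 0.02645 = 0.009826 mol.
n(LiOH) added = 0.1713 x 0.04249 = 0.007279 mol, converting that many moles of CH3COOH to CH3COO-.
Remaining n(CH3COOH) = 0.002548 mol; n(CH3COO-) = 0.007279 mol.
By Henderson-Hasselbalch, pH = pKa + log([A^-]/[HA]) = 4.74 + log(0.007279/0.002548) = 4.74 + (+0.46) = 5.20.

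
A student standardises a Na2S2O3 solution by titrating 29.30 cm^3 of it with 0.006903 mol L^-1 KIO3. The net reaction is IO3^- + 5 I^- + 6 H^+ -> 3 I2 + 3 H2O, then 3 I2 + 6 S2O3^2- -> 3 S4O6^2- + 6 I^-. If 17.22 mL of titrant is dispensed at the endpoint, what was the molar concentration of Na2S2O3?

n(KIO3) = 0.006903 x 0.01722 = 0.0001189 mol.
From the balanced equation, 1 mol KIO3 reacts with 6 mol Na2S2O3, so n(Na2S2O3) = 0.0001189 x 6/1 = 0.0007132 mol.
[Na2S2O3] = 0.0007132 / 0.02930 L = 0.0243 M.

0.0243 M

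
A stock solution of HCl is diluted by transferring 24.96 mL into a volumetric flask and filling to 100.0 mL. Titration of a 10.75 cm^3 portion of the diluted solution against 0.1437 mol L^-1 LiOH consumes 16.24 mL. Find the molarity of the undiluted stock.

n(LiOH) = 0.1437 x 0.01624 = 0.002334 mol.
n(HCl) in the aliquot = 0.002334 mol.
[diluted HCl] = 0.002334 / 0.01075 = 0.2171 M.
Dilution factor = 100.0/24.96 = 4.006, so [stock] = 0.2171 x 4.006 = 0.870 M.

0.870 M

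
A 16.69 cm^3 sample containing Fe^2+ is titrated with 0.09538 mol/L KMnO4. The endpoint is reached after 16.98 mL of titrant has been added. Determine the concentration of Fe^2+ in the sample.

n(KMnO4) = 0.09538 x 0.01698 = 0.001620 mol.
From the balanced equation, 1 mol KMnO4 reacts with 5 mol Fe^2+, so n(Fe^2+) = 0.001620 x 5/1 = 0.008098 mol.
[Fe^2+] = 0.008098 / 0.01669 L = 0.485 M.

0.485 M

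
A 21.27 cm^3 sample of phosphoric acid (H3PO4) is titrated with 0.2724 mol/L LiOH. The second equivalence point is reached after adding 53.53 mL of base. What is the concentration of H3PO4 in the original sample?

0.343 M

n(LiOH) = 0.2724 x 0.05353 = 0.01458 mol.
At the second equivalence point, 2 mol OH^- react per mol H3PO4, so n(H3PO4) = 0.01458 / 2 = 0.007291 mol.
[H3PO4] = 0.007291 / 0.02127 L = 0.343 M.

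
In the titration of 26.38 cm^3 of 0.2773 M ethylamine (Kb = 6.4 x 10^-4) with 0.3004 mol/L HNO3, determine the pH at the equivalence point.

n(C2H5NH2) = 0.2773 x 0.02638 = 0.007315 mol; V(HNO3) at equivalence = 0.007315/0.3004 = 0.02435 L.
At equivalence the base is fully converted to C2H5NH3+; total volume = 0.05073 L, so [C2H5NH3+] = 0.007315/0.05073 = 0.1442 M.
Ka(C2H5NH3+) = Kw/Kb = 1.0e-14 / 6.4 x 10^-4 = 1.56e-11.
[H^+] = sqrt(Ka x [C2H5NH3+]) = sqrt(1.56e-11 x 0.1442) = 1.50e-6 M.
pH = -log(1.50e-6) = 5.82.

5.82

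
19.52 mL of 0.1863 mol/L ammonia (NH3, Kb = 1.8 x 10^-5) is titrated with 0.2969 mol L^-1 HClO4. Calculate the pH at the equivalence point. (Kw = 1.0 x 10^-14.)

n(NH3) = 0.1863 x 0.01952 = 0.003637 mol; V(HClO4) at equivalence = 0.003637/0.2969 = 0.01225 L.
At equivalence the base is fully converted to NH4+; total volume = 0.03177 L, so [NH4+] = 0.003637/0.03177 = 0.1145 M.
Ka(NH4+) = Kw/Kb = 1.0e-14 / 1.8 x 10^-5 = 5.56e-10.
[H^+] = sqrt(Ka x [NH4+]) = sqrt(5.56e-10 x 0.1145) = 7.97e-6 M.
pH = -log(7.97e-6) = 5.10.

5.10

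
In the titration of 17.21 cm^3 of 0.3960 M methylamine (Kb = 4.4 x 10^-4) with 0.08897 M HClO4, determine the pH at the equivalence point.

5.89

n(CH3NH2) = 0.3960 x 0.01721 = 0.006815 mol; V(HClO4) at equivalence = 0.006815/0.08897 = 0.07660 L.
At equivalence the base is fully converted to CH3NH3+; total volume = 0.09381 L, so [CH3NH3+] = 0.006815/0.09381 = 0.07265 M.
Ka(CH3NH3+) = Kw/Kb = 1.0e-14 / 4.4 x 10^-4 = 2.27e-11.
[H^+] = sqrt(Ka x [CH3NH3+]) = sqrt(2.27e-11 x 0.07265) = 1.28e-6 M.
pH = -log(1.28e-6) = 5.89.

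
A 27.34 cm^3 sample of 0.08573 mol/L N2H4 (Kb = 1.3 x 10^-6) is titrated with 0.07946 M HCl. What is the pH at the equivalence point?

4.75

n(N2H4) = 0.08573 x 0.02734 = 0.002344 mol; V(HCl) at equivalence = 0.002344/0.07946 = 0.02950 L.
At equivalence the base is fully converted to N2H5+; total volume = 0.05684 L, so [N2H5+] = 0.002344/0.05684 = 0.04124 M.
Ka(N2H5+) = Kw/Kb = 1.0e-14 / 1.3 x 10^-6 = 7.69e-9.
[H^+] = sqrt(Ka x [N2H5+]) = sqrt(7.69e-9 x 0.04124) = 1.78e-5 M.
pH = -log(1.78e-5) = 4.75.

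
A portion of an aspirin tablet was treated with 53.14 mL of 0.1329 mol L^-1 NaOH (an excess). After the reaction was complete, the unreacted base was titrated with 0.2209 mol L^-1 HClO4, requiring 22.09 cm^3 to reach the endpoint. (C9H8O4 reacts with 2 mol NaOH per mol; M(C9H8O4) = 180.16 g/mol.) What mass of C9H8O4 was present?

0.197 g

Total n(NaOH) added = 0.1329 x 0.05314 = 0.007062 mol.
n(HClO4) used = 0.2209 x 0.02209 = 0.004880 mol, which equals the excess n(NaOH).
So n(NaOH) consumed by the sample = 0.007062 - 0.004880 = 0.002183 mol.
n(C9H8O4) = 0.002183 / 2 = 0.001091 mol.
mass = 0.001091 mol x 180.16 g/mol = 0.197 g.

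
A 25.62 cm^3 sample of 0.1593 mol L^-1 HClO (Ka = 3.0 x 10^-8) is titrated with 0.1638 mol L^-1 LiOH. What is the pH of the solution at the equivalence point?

10.22

n(HClO) = 0.1593 x 0.02562 = 0.004081 mol; V(LiOH) at equivalence = 0.004081/0.1638 = 0.02492 L.
At equivalence all the acid is converted to ClO-; total volume = 0.02562 + 0.02492 = 0.05054 L, so [ClO-] = 0.004081/0.05054 = 0.08076 M.
Kb = Kw/Ka = 1.0e-14 / 3.0 x 10^-8 = 3.33e-7.
[OH^-] = sqrt(Kb x [ClO-]) = sqrt(3.33e-7 x 0.08076) = 0.000164 M.
pOH = 3.78, so pH = 14.00 - 3.78 = 10.22.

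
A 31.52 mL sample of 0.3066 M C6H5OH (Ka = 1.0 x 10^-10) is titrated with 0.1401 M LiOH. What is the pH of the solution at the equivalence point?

n(C6H5OH) = 0.3066 x 0.03152 = 0.009664 mol; V(LiOH) at equivalence = 0.009664/0.1401 = 0.06898 L.
At equivalence all the acid is converted to C6H5O-; total volume = 0.03152 + 0.06898 = 0.1005 L, so [C6H5O-] = 0.009664/0.1005 = 0.09616 M.
Kb = Kw/Ka = 1.0e-14 / 1.0 x 10^-10 = 0.000100.
[OH^-] = sqrt(Kb x [C6H5O-]) = sqrt(0.000100 x 0.09616) = 0.00310 M.
pOH = 2.51, so pH = 14.00 - 2.51 = 11.49.

11.49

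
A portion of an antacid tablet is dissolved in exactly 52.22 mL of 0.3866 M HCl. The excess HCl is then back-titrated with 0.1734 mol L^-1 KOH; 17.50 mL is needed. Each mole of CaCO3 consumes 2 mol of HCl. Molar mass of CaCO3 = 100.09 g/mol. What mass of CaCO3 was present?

0.858 g

Total n(HCl) added = 0.3866 x 0.05222 = 0.02019 mol.
n(KOH) used = 0.1734 x 0.01750 = 0.003034 mol, which equals the excess n(HCl).
So n(HCl) consumed by the sample = 0.02019 - 0.003034 = 0.01715 mol.
n(CaCO3) = 0.01715 / 2 = 0.008577 mol.
mass = 0.008577 mol x 100.09 g/mol = 0.858 g.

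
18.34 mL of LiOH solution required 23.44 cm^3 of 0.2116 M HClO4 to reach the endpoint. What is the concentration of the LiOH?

0.270 M

n(HClO4) delivered = 0.2116 x 0.02344 = 0.004960 mol.
For a 1:1 reaction, n(LiOH) = 0.004960 mol.
[LiOH] = 0.004960 mol / 0.01834 L = 0.270 M.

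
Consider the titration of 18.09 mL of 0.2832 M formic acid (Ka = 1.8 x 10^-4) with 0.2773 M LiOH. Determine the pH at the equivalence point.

n(HCOOH) = 0.2832 x 0.01809 = 0.005123 mol; V(LiOH) at equivalence = 0.005123/0.2773 = 0.01847 L.
At equivalence all the acid is converted to HCOO-; total volume = 0.01809 + 0.01847 = 0.03656 L, so [HCOO-] = 0.005123/0.03656 = 0.1401 M.
Kb = Kw/Ka = 1.0e-14 / 1.8 x 10^-4 = 5.56e-11.
[OH^-] = sqrt(Kb x [HCOO-]) = sqrt(5.56e-11 x 0.1401) = 2.79e-6 M.
pOH = 5.55, so pH = 14.00 - 5.55 = 8.45.

8.45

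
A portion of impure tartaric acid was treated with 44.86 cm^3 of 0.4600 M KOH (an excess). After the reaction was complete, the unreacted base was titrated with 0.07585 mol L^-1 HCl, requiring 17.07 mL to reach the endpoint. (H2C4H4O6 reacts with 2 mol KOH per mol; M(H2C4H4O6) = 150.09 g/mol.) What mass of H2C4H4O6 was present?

1.45 g

Total n(KOH) added = 0.4600 x 0.04486 = 0.02064 mol.
n(HCl) used = 0.07585 x 0.01707 = 0.001295 mol, which equals the excess n(KOH).
So n(KOH) consumed by the sample = 0.02064 - 0.001295 = 0.01934 mol.
n(H2C4H4O6) = 0.01934 / 2 = 0.009670 mol.
mass = 0.009670 mol x 150.09 g/mol = 1.45 g.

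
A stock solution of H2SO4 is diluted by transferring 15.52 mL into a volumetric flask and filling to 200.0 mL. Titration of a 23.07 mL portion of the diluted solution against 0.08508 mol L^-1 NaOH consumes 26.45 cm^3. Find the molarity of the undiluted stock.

n(NaOH) = 0.08508 x 0.02645 = 0.002250 mol.
n(H2SO4) in the aliquot = 0.002250 x 1/2 = 0.001125 mol.
[diluted H2SO4] = 0.001125 / 0.02307 = 0.04877 M.
Dilution factor = 200.0/15.52 = 12.89, so [stock] = 0.04877 x 12.89 = 0.629 M.

0.629 M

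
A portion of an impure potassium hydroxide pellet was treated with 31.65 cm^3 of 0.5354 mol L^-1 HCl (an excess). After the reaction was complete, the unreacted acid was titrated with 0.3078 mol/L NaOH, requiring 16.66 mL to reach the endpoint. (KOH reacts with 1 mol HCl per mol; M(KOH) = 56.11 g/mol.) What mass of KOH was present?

0.663 g

Total n(HCl) added = 0.5354 x 0.03165 = 0.01695 mol.
n(NaOH) used = 0.3078 x 0.01666 = 0.005128 mol, which equals the excess n(HCl).
So n(HCl) consumed by the sample = 0.01695 - 0.005128 = 0.01182 mol.
n(KOH) = 0.01182 / 1 = 0.01182 mol.
mass = 0.01182 mol x 56.11 g/mol = 0.663 g.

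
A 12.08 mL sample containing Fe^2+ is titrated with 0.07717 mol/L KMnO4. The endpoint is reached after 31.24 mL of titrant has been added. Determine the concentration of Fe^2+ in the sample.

n(KMnO4) = 0.07717 x 0.03124 = 0.002411 mol.
From the balanced equation, 1 mol KMnO4 reacts with 5 mol Fe^2+, so n(Fe^2+) = 0.002411 x 5/1 = 0.01205 mol.
[Fe^2+] = 0.01205 / 0.01208 L = 0.998 M.

0.998 M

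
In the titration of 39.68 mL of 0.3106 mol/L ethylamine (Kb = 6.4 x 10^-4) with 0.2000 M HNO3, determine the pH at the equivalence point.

5.86

n(C2H5NH2) = 0.3106 x 0.03968 = 0.01232 mol; V(HNO3) at equivalence = 0.01232/0.2000 = 0.06162 L.
At equivalence the base is fully converted to C2H5NH3+; total volume = 0.1013 L, so [C2H5NH3+] = 0.01232/0.1013 = 0.1217 M.
Ka(C2H5NH3+) = Kw/Kb = 1.0e-14 / 6.4 x 10^-4 = 1.56e-11.
[H^+] = sqrt(Ka x [C2H5NH3+]) = sqrt(1.56e-11 x 0.1217) = 1.38e-6 M.
pH = -log(1.38e-6) = 5.86.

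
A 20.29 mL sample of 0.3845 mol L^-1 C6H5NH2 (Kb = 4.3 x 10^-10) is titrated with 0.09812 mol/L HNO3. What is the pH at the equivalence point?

n(C6H5NH2) = 0.3845 x 0.02029 = 0.007802 mol; V(HNO3) at equivalence = 0.007802/0.09812 = 0.07951 L.
At equivalence the base is fully converted to C6H5NH3+; total volume = 0.09980 L, so [C6H5NH3+] = 0.007802/0.09980 = 0.07817 M.
Ka(C6H5NH3+) = Kw/Kb = 1.0e-14 / 4.3 x 10^-10 = 2.33e-5.
[H^+] = sqrt(Ka x [C6H5NH3+]) = sqrt(2.33e-5 x 0.07817) = 0.00135 M.
pH = -log(0.00135) = 2.87.

2.87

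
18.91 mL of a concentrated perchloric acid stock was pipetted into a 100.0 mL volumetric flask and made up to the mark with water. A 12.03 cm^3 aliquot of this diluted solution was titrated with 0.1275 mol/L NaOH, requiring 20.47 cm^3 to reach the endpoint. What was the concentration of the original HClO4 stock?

1.15 M

n(NaOH) = 0.1275 x 0.02047 = 0.002610 mol.
n(HClO4) in the aliquot = 0.002610 mol.
[diluted HClO4] = 0.002610 / 0.01203 = 0.2170 M.
Dilution factor = 100.0/18.91 = 5.288, so [stock] = 0.2170 x 5.288 = 1.15 M.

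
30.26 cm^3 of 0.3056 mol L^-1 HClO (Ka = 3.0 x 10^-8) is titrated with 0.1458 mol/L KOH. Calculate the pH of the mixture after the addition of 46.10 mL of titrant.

Initial n(HClO) = 0.3056 x 0.03026 = 0.009247 mol.
n(KOH) added = 0.1458 x 0.04610 = 0.006721 mol, converting that many moles of HClO to ClO-.
Remaining n(HClO) = 0.002526 mol; n(ClO-) = 0.006721 mol.
By Henderson-Hasselbalch, pH = pKa + log([A^-]/[HA]) = 7.52 + log(0.006721/0.002526) = 7.52 + (+0.43) = 7.95.

7.95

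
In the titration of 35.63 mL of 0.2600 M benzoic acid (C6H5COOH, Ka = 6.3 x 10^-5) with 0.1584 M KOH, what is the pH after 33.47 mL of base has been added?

Initial n(C6H5COOH) = 0.2600 x 0.03563 = 0.009264 mol.
n(KOH) added = 0.1584 x 0.03347 = 0.005302 mol, converting that many moles of C6H5COOH to C6H5COO-.
Remaining n(C6H5COOH) = 0.003962 mol; n(C6H5COO-) = 0.005302 mol.
By Henderson-Hasselbalch, pH = pKa + log([A^-]/[HA]) = 4.20 + log(0.005302/0.003962) = 4.20 + (+0.13) = 4.33.

4.33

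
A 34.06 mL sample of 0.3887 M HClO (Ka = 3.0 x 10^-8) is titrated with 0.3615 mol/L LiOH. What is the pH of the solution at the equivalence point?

10.40

n(HClO) = 0.3887 x 0.03406 = 0.01324 mol; V(LiOH) at equivalence = 0.01324/0.3615 = 0.03662 L.
At equivalence all the acid is converted to ClO-; total volume = 0.03406 + 0.03662 = 0.07068 L, so [ClO-] = 0.01324/0.07068 = 0.1873 M.
Kb = Kw/Ka = 1.0e-14 / 3.0 x 10^-8 = 3.33e-7.
[OH^-] = sqrt(Kb x [ClO-]) = sqrt(3.33e-7 x 0.1873) = 0.000250 M.
pOH = 3.60, so pH = 14.00 - 3.60 = 10.40.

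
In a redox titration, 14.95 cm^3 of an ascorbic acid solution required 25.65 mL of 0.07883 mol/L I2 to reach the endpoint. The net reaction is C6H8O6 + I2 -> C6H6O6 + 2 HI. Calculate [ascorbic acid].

0.135 M

n(I2) = 0.07883 x 0.02565 = 0.002022 mol.
From the balanced equation, 1 mol I2 reacts with 1 mol ascorbic acid, so n(ascorbic acid) = 0.002022 x 1/1 = 0.002022 mol.
[ascorbic acid] = 0.002022 / 0.01495 L = 0.135 M.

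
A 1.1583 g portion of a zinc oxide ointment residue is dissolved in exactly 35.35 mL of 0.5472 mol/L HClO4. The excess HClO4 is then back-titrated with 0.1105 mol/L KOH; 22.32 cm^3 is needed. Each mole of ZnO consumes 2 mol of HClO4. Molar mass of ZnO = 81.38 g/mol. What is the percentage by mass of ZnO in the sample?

Total n(HClO4) added = 0.5472 x 0.03535 = 0.01934 mol.
n(KOH) used = 0.1105 x 0.02232 = 0.002466 mol, which equals the excess n(HClO4).
So n(HClO4) consumed by the sample = 0.01934 - 0.002466 = 0.01688 mol.
n(ZnO) = 0.01688 / 2 = 0.008439 mol.
mass ZnO = 0.008439 x 81.38 = 0.6867 g, so %ZnO = 0.6867/1.1583 x 100 = 59.3%.

59.3%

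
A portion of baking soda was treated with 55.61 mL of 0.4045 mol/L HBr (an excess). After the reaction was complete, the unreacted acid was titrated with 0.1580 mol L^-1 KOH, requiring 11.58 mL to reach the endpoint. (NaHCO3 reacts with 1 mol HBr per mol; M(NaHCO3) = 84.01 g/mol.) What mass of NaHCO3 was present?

1.74 g

Total n(HBr) added = 0.4045 x 0.05561 = 0.02249 mol.
n(KOH) used = 0.1580 x 0.01158 = 0.001830 mol, which equals the excess n(HBr).
So n(HBr) consumed by the sample = 0.02249 - 0.001830 = 0.02066 mol.
n(NaHCO3) = 0.02066 / 1 = 0.02066 mol.
mass = 0.02066 mol x 84.01 g/mol = 1.74 g.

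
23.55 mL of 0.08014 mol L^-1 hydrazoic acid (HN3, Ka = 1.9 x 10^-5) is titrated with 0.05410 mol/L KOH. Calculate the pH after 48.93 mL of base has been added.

n(acid) = 0.08014 x 0.02355 = 0.001887 mol; n(KOH) added = 0.05410 x 0.04893 = 0.002647 mol.
Base is in excess by 0.002647 - 0.001887 = 0.0007598 mol in a total volume of 0.07248 L.
[OH^-] = 0.0007598/0.07248 = 0.01048 M, so pOH = 1.98 and pH = 14.00 - 1.98 = 12.02.

12.02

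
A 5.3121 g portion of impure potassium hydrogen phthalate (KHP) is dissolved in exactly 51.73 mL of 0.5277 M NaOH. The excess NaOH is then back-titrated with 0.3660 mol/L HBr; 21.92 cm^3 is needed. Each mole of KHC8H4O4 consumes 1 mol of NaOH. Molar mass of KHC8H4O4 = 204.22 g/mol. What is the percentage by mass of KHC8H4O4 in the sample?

Total n(NaOH) added = 0.5277 x 0.05173 = 0.02730 mol.
n(HBr) used = 0.3660 x 0.02192 = 0.008023 mol, which equals the excess n(NaOH).
So n(NaOH) consumed by the sample = 0.02730 - 0.008023 = 0.01928 mol.
n(KHC8H4O4) = 0.01928 / 1 = 0.01928 mol.
mass KHC8H4O4 = 0.01928 x 204.22 = 3.936 g, so %KHC8H4O4 = 3.936/5.3121 x 100 = 74.1%.

74.1%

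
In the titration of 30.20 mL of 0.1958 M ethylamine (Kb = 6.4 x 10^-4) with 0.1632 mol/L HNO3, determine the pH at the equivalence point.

n(C2H5NH2) = 0.1958 x 0.03020 = 0.005913 mol; V(HNO3) at equivalence = 0.005913/0.1632 = 0.03623 L.
At equivalence the base is fully converted to C2H5NH3+; total volume = 0.06643 L, so [C2H5NH3+] = 0.005913/0.06643 = 0.08901 M.
Ka(C2H5NH3+) = Kw/Kb = 1.0e-14 / 6.4 x 10^-4 = 1.56e-11.
[H^+] = sqrt(Ka x [C2H5NH3+]) = sqrt(1.56e-11 x 0.08901) = 1.18e-6 M.
pH = -log(1.18e-6) = 5.93.

5.93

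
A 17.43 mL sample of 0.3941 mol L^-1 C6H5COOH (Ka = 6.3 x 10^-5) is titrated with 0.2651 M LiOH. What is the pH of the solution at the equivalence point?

8.70

n(C6H5COOH) = 0.3941 x 0.01743 = 0.006869 mol; V(LiOH) at equivalence = 0.006869/0.2651 = 0.02591 L.
At equivalence all the acid is converted to C6H5COO-; total volume = 0.01743 + 0.02591 = 0.04334 L, so [C6H5COO-] = 0.006869/0.04334 = 0.1585 M.
Kb = Kw/Ka = 1.0e-14 / 6.3 x 10^-5 = 1.59e-10.
[OH^-] = sqrt(Kb x [C6H5COO-]) = sqrt(1.59e-10 x 0.1585) = 5.02e-6 M.
pOH = 5.30, so pH = 14.00 - 5.30 = 8.70.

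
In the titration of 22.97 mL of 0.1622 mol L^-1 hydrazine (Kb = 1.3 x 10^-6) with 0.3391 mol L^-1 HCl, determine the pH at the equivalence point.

n(N2H4) = 0.1622 x 0.02297 = 0.003726 mol; V(HCl) at equivalence = 0.003726/0.3391 = 0.01099 L.
At equivalence the base is fully converted to N2H5+; total volume = 0.03396 L, so [N2H5+] = 0.003726/0.03396 = 0.1097 M.
Ka(N2H5+) = Kw/Kb = 1.0e-14 / 1.3 x 10^-6 = 7.69e-9.
[H^+] = sqrt(Ka x [N2H5+]) = sqrt(7.69e-9 x 0.1097) = 2.91e-5 M.
pH = -log(2.91e-5) = 4.54.

4.54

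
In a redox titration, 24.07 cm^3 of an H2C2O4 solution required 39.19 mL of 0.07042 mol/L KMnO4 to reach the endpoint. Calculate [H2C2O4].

n(KMnO4) = 0.07042 x 0.03919 = 0.002760 mol.
From the balanced equation, 2 mol KMnO4 reacts with 5 mol H2C2O4, so n(H2C2O4) = 0.002760 x 5/2 = 0.006899 mol.
[H2C2O4] = 0.006899 / 0.02407 L = 0.287 M.

0.287 M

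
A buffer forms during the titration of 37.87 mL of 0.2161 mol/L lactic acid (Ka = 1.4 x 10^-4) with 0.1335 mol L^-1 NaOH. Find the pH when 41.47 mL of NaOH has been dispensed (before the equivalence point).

Initial n(HC3H5O3) = 0.2161 x 0.03787 = 0.008184 mol.
n(NaOH) added = 0.1335 x 0.04147 = 0.005536 mol, converting that many moles of HC3H5O3 to C3H5O3-.
Remaining n(HC3H5O3) = 0.002647 mol; n(C3H5O3-) = 0.005536 mol.
By Henderson-Hasselbalch, pH = pKa + log([A^-]/[HA]) = 3.85 + log(0.005536/0.002647) = 3.85 + (+0.32) = 4.17.

4.17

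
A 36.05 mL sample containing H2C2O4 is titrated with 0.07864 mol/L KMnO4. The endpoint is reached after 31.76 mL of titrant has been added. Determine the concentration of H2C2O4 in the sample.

0.173 M

n(KMnO4) = 0.07864 x 0.03176 = 0.002498 mol.
From the balanced equation, 2 mol KMnO4 reacts with 5 mol H2C2O4, so n(H2C2O4) = 0.002498 x 5/2 = 0.006244 mol.
[H2C2O4] = 0.006244 / 0.03605 L = 0.173 M.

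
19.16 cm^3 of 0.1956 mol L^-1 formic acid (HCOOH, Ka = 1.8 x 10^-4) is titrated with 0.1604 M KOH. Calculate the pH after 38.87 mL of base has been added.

12.63

n(acid) = 0.1956 x 0.01916 = 0.003748 mol; n(KOH) added = 0.1604 x 0.03887 = 0.006235 mol.
Base is in excess by 0.006235 - 0.003748 = 0.002487 mol in a total volume of 0.05803 L.
[OH^-] = 0.002487/0.05803 = 0.04286 M, so pOH = 1.37 and pH = 14.00 - 1.37 = 12.63.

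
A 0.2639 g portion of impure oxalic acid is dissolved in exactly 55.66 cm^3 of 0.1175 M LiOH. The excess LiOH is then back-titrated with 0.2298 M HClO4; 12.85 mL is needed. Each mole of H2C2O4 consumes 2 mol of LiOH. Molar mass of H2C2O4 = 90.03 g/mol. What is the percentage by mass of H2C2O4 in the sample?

Total n(LiOH) added = 0.1175 x 0.05566 = 0.006540 mol.
n(HClO4) used = 0.2298 x 0.01285 = 0.002953 mol, which equals the excess n(LiOH).
So n(LiOH) consumed by the sample = 0.006540 - 0.002953 = 0.003587 mol.
n(H2C2O4) = 0.003587 / 2 = 0.001794 mol.
mass H2C2O4 = 0.001794 x 90.03 = 0.1615 g, so %H2C2O4 = 0.1615/0.2639 x 100 = 61.2%.

61.2%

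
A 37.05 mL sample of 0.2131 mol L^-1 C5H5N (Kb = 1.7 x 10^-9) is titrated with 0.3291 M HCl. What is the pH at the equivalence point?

n(C5H5N) = 0.2131 x 0.03705 = 0.007895 mol; V(HCl) at equivalence = 0.007895/0.3291 = 0.02399 L.
At equivalence the base is fully converted to C5H5NH+; total volume = 0.06104 L, so [C5H5NH+] = 0.007895/0.06104 = 0.1293 M.
Ka(C5H5NH+) = Kw/Kb = 1.0e-14 / 1.7 x 10^-9 = 5.88e-6.
[H^+] = sqrt(Ka x [C5H5NH+]) = sqrt(5.88e-6 x 0.1293) = 0.000872 M.
pH = -log(0.000872) = 3.06.

3.06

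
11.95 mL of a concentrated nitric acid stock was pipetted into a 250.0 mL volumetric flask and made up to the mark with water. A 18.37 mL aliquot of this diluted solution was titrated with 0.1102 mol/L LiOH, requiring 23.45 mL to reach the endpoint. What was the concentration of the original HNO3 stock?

2.94 M

n(LiOH) = 0.1102 x 0.02345 = 0.002584 mol.
n(HNO3) in the aliquot = 0.002584 mol.
[diluted HNO3] = 0.002584 / 0.01837 = 0.1407 M.
Dilution factor = 250.0/11.95 = 20.92, so [stock] = 0.1407 x 20.92 = 2.94 M.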